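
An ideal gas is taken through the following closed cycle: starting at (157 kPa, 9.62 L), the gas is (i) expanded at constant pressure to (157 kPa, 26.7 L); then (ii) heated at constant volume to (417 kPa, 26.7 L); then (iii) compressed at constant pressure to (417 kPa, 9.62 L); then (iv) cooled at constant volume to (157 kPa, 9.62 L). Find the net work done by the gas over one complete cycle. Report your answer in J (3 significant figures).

Constant-volume legs do no work.
W(i) = (157)(26.7 − 9.62) = 2682 J; W(iii) = (417)(9.62 − 26.7) = -7122 J.
W_net = 2682 − 7122 = -4441 J (the counter-clockwise enclosed area).

W_net ≈ -4440 J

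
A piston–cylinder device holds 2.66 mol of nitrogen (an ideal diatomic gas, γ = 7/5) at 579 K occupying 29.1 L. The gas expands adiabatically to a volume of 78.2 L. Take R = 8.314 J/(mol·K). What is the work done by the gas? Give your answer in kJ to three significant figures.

Adiabatic: TV^(γ−1) = const with γ = 7/5.
T₂ = T₁ (V₁/V₂)^(γ−1) = 579 × (29.1/78.2)^0.4 = 579 × 0.6734 = 389.9 K.
W_by = nCᵥ(T₁ − T₂) = (2.66)(20.79)(579 − 389.9) = 10455 J.

W ≈ 10.5 kJ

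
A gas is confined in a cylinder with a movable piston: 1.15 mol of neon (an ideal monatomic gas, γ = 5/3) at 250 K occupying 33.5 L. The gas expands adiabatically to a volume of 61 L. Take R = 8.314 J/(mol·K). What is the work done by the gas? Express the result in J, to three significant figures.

Adiabatic: TV^(γ−1) = const with γ = 5/3.
T₂ = T₁ (V₁/V₂)^(γ−1) = 250 × (33.5/61)^0.667 = 250 × 0.6706 = 167.7 K.
W_by = nCᵥ(T₁ − T₂) = (1.15)(12.47)(250 − 167.7) = 1181 J.

W ≈ 1180 J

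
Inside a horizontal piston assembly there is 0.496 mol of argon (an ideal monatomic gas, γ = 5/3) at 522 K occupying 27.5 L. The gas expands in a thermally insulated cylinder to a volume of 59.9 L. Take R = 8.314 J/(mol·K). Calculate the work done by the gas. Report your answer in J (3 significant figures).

Adiabatic: TV^(γ−1) = const with γ = 5/3.
T₂ = T₁ (V₁/V₂)^(γ−1) = 522 × (27.5/59.9)^0.667 = 522 × 0.5951 = 310.7 K.
W_by = nCᵥ(T₁ − T₂) = (0.496)(12.47)(522 − 310.7) = 1307 J.

W ≈ 1310 J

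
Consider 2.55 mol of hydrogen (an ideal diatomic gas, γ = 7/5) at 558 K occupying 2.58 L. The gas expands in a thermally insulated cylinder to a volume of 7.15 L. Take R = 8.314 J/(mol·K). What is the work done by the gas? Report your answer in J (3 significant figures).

W ≈ 9900 J

Adiabatic: TV^(γ−1) = const with γ = 7/5.
T₂ = T₁ (V₁/V₂)^(γ−1) = 558 × (2.58/7.15)^0.4 = 558 × 0.6652 = 371.2 K.
W_by = nCᵥ(T₁ − T₂) = (2.55)(20.79)(558 − 371.2) = 9903 J.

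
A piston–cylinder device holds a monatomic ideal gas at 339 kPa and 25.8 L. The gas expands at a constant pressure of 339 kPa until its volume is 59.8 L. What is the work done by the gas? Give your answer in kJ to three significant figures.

W ≈ 11.5 kJ

Isobaric: W = P ΔV.
W = (339 kPa)(59.8 − 25.8 L) = (339)(34) = 11526 J.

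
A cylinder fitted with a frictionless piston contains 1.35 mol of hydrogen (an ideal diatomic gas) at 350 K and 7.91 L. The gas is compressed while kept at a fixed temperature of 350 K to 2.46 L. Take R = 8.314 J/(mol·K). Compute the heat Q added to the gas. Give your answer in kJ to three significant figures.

Isothermal ⇒ ΔU = 0, so Q = W = nRT ln(V₂/V₁).
Q = (1.35)(8.314)(350) ln(2.46/7.91) = 3928 × -1.168 = -4588 J.

Q ≈ -4.59 kJ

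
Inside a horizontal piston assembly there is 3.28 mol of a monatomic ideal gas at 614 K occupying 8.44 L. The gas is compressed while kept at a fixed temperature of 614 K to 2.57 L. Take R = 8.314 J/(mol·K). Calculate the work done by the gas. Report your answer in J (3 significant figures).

W ≈ -19900 J

Isothermal: W = nRT ln(V₂/V₁).
W = (3.28)(8.314)(614) × ln(2.57/8.44)
  = 16744 × -1.189
W_by_gas = -19910 J.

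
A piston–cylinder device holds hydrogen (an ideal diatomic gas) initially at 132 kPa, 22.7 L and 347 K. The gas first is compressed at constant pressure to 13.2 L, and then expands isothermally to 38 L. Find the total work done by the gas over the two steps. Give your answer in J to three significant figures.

Step 1 (isobaric): W = PΔV = (132 kPa)(13.2 − 22.7 L) = -1254 J.
After step 1: P = 132 kPa, V = 13.2 L, T = 201.8 K.
Step 2 (isothermal): W = P₁V₁ ln(V₂/V₁) = (1742) ln(38/13.2) = 1842 J.
W_total = -1254 + 1842 = 588.4 J.

W_total ≈ 588 J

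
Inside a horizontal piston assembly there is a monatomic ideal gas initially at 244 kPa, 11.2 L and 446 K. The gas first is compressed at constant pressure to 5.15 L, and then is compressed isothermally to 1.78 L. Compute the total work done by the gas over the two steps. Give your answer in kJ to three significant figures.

W_total ≈ -2.81 kJ

Step 1 (isobaric): W = PΔV = (244 kPa)(5.15 − 11.2 L) = -1476 J.
After step 1: P = 244 kPa, V = 5.15 L, T = 205.1 K.
Step 2 (isothermal): W = P₁V₁ ln(V₂/V₁) = (1257) ln(1.78/5.15) = -1335 J.
W_total = -1476 − 1335 = -2811 J.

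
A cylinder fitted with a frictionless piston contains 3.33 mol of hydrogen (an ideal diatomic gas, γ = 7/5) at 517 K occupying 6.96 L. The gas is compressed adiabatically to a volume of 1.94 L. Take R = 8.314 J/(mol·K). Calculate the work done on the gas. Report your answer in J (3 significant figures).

Adiabatic: TV^(γ−1) = const with γ = 7/5.
T₂ = T₁ (V₁/V₂)^(γ−1) = 517 × (6.96/1.94)^0.4 = 517 × 1.667 = 861.8 K.
W_by = nCᵥ(T₁ − T₂) = (3.33)(20.79)(517 − 861.8) = -23866 J.
Work on gas = −W_by = 23866 J.

W ≈ 23900 J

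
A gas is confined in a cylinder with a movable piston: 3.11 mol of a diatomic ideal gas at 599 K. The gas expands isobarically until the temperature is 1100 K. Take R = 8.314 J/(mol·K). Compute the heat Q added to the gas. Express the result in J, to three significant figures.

Isobaric: W = nRΔT = (3.11)(8.314)(501) = 12954 J.
ΔU = nCᵥΔT with Cᵥ = 5R/2: ΔU = (3.11)(20.79)(501) = 32385 J.
Q = ΔU + W = 32385 + 12954 = 45339 J.

Q ≈ 45300 J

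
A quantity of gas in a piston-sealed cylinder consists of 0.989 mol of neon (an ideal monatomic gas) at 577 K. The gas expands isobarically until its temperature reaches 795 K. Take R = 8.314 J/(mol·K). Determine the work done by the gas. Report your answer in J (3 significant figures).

Isobaric: W = P ΔV = nR ΔT.
W = (0.989)(8.314)(795 − 577) = 1793 J.

W ≈ 1790 J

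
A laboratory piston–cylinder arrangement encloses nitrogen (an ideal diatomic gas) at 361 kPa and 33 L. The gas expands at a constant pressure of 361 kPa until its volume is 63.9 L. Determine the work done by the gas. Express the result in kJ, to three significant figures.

Isobaric: W = P ΔV.
W = (361 kPa)(63.9 − 33 L) = (361)(30.9) = 11155 J.

W ≈ 11.2 kJ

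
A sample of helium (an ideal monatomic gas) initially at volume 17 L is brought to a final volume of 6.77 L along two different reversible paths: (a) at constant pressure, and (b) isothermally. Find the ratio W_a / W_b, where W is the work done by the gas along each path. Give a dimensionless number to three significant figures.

Path (a) isobaric: W = P₁(V₂ − V₁) → W_a/(P₁V₁) = -0.6018.
Path (b) isothermal: W = P₁V₁ ln(V₂/V₁) → W_b/(P₁V₁) = -0.9207.
W_a / W_b = -0.6018 / -0.9207 = 0.6536.

W_a / W_b ≈ 0.654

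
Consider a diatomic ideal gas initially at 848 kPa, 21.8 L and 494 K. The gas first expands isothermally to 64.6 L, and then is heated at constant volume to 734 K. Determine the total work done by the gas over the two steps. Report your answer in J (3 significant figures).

W_total ≈ 20100 J

Step 1 (isothermal): W = P₁V₁ ln(V₂/V₁) = (18486) ln(64.6/21.8) = 20082 J.
Step 2 (isochoric): W = 0 (constant volume).
W_total = 20082 + 0 = 20082 J.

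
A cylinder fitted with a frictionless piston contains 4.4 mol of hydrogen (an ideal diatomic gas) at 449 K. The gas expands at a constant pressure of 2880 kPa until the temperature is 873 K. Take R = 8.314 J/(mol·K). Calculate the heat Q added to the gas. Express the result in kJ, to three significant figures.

Q ≈ 54.3 kJ

Isobaric: W = nRΔT = (4.4)(8.314)(424) = 15511 J.
ΔU = nCᵥΔT with Cᵥ = 5R/2: ΔU = (4.4)(20.79)(424) = 38776 J.
Q = ΔU + W = 38776 + 15511 = 54287 J.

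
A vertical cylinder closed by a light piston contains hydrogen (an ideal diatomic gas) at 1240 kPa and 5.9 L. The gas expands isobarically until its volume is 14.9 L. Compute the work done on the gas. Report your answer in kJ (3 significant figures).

Isobaric: W = P ΔV.
W = (1240 kPa)(14.9 − 5.9 L) = (1240)(9) = 11160 J.
Work on gas = −W_by = -11160 J.

W ≈ -11.2 kJ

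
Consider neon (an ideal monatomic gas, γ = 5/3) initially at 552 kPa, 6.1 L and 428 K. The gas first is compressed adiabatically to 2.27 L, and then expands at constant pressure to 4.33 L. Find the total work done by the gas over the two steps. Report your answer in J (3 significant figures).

Step 1 (adiabatic): W = (P₁V₁ − P₂V₂)/(γ−1) = (3367 − 6508)/0.667 = -4712 J.
After step 1: P = 2867 kPa, V = 2.27 L, T = 827.3 K.
Step 2 (isobaric): W = PΔV = (2867 kPa)(4.33 − 2.27 L) = 5906 J.
W_total = -4712 + 5906 = 1195 J.

W_total ≈ 1190 J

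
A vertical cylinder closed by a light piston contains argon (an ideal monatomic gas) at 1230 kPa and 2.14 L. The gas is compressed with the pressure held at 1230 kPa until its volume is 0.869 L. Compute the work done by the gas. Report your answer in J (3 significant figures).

W ≈ -1560 J

Isobaric: W = P ΔV.
W = (1230 kPa)(0.869 − 2.14 L) = (1230)(-1.271) = -1563 J.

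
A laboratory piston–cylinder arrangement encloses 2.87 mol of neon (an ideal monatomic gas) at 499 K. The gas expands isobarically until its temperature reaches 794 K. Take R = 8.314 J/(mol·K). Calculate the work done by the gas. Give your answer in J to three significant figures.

W ≈ 7040 J

Isobaric: W = P ΔV = nR ΔT.
W = (2.87)(8.314)(794 − 499) = 7039 J.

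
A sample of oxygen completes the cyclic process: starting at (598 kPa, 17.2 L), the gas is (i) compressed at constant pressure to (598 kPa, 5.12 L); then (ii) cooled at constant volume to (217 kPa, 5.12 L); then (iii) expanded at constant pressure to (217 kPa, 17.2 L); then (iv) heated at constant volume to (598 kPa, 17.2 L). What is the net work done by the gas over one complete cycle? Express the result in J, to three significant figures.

W_net ≈ -4600 J

Constant-volume legs do no work.
W(i) = (598)(5.12 − 17.2) = -7224 J; W(iii) = (217)(17.2 − 5.12) = 2621 J.
W_net = -7224 + 2621 = -4602 J (the counter-clockwise enclosed area).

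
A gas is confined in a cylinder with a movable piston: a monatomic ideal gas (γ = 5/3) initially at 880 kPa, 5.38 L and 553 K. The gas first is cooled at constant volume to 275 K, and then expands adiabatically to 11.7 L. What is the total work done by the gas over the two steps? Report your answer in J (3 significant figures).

W_total ≈ 1430 J

Step 1 (isochoric): W = 0 (constant volume).
After step 1: P = 437.6 kPa (V unchanged).
Step 2 (adiabatic): W = (P₁V₁ − P₂V₂)/(γ−1) = (2354 − 1403)/0.667 = 1428 J.
W_total = 0 + 1428 = 1428 J.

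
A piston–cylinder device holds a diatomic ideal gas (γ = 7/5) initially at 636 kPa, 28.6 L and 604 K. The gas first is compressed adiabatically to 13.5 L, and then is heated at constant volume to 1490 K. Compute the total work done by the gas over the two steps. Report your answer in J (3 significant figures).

W_total ≈ -15900 J

Step 1 (adiabatic): W = (P₁V₁ − P₂V₂)/(γ−1) = (18190 − 24560)/0.4 = -15927 J.
Step 2 (isochoric): W = 0 (constant volume).
W_total = -15927 + 0 = -15927 J.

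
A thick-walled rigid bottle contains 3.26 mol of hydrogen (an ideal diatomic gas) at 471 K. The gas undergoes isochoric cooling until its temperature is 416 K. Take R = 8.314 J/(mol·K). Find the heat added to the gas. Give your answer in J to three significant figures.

Constant volume ⇒ W = 0, so Q = ΔU = nCᵥΔT with Cᵥ = 5R/2 = 20.79 J/(mol·K).
ΔU = (3.26)(20.79)(416 − 471) = -3727 J.

Q ≈ -3730 J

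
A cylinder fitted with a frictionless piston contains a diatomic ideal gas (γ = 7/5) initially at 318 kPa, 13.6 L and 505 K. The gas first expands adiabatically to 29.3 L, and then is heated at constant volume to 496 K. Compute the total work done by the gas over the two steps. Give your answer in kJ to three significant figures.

W_total ≈ 2.86 kJ

Step 1 (adiabatic): W = (P₁V₁ − P₂V₂)/(γ−1) = (4325 − 3182)/0.4 = 2858 J.
Step 2 (isochoric): W = 0 (constant volume).
W_total = 2858 + 0 = 2858 J.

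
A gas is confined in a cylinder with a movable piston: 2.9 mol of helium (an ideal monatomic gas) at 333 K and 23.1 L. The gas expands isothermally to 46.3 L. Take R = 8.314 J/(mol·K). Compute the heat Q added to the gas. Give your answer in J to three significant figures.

Q ≈ 5580 J

Isothermal ⇒ ΔU = 0, so Q = W = nRT ln(V₂/V₁).
Q = (2.9)(8.314)(333) ln(46.3/23.1) = 8029 × 0.6953 = 5583 J.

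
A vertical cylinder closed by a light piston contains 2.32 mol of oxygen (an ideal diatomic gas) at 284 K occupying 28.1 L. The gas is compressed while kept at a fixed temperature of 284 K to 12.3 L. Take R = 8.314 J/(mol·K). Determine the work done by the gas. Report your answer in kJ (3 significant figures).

Isothermal: W = nRT ln(V₂/V₁).
W = (2.32)(8.314)(284) × ln(12.3/28.1)
  = 5478 × -0.8262
W_by_gas = -4526 J.

W ≈ -4.53 kJ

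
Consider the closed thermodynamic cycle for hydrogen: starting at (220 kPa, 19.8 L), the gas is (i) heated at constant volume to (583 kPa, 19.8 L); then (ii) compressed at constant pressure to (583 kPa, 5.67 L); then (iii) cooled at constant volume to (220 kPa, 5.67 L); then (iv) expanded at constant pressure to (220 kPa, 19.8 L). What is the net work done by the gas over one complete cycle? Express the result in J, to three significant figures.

Constant-volume legs do no work.
W(ii) = (583)(5.67 − 19.8) = -8238 J; W(iv) = (220)(19.8 − 5.67) = 3109 J.
W_net = -8238 + 3109 = -5129 J (the counter-clockwise enclosed area).

W_net ≈ -5130 J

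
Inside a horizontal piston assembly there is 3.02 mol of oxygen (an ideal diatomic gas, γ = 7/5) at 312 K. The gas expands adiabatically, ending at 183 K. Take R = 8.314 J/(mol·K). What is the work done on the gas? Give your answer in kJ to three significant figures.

W ≈ -8.10 kJ

Adiabatic ⇒ Q = 0, so W_by = −ΔU = nCᵥ(T₁ − T₂).
Cᵥ = 5R/2 = 20.79 J/(mol·K).
W = (3.02)(20.79)(312 − 183) = 8097 J.
Work on gas = −W_by = -8097 J.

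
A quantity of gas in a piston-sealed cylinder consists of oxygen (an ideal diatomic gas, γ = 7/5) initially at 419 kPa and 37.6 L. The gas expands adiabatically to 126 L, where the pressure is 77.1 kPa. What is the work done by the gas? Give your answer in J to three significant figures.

Adiabatic: W = (P₁V₁ − P₂V₂)/(γ − 1) with γ = 7/5.
P₁V₁ = 15754 J, P₂V₂ = 9715 J.
W = (15754 − 9715) / 0.4 = 15100 J.

W ≈ 15100 J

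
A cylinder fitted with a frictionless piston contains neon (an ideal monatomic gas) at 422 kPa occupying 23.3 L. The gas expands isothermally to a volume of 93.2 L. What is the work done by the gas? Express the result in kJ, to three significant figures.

W ≈ 13.6 kJ

Isothermal: W = nRT ln(V₂/V₁) = P₁V₁ ln(V₂/V₁).
P₁V₁ = (422 kPa)(23.3 L) = 9833 J.
W = 9833 × ln(93.2/23.3) = 9833 × 1.386
W_by_gas = 13631 J.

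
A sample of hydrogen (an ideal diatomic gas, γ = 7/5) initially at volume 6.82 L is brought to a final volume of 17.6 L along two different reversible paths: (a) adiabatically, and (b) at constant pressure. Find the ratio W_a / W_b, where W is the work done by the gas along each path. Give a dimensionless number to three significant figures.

W_a / W_b ≈ 0.499

Path (a) adiabatic: W = P₁V₁(1 − (V₁/V₂)^(γ−1))/(γ−1) → W_a/(P₁V₁) = 0.789.
Path (b) isobaric: W = P₁(V₂ − V₁) → W_b/(P₁V₁) = 1.581.
W_a / W_b = 0.789 / 1.581 = 0.4992.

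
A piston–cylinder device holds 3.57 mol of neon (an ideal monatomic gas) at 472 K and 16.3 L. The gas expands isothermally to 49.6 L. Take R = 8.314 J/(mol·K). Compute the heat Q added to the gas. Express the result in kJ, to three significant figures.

Q ≈ 15.6 kJ

Isothermal ⇒ ΔU = 0, so Q = W = nRT ln(V₂/V₁).
Q = (3.57)(8.314)(472) ln(49.6/16.3) = 14009 × 1.113 = 15590 J.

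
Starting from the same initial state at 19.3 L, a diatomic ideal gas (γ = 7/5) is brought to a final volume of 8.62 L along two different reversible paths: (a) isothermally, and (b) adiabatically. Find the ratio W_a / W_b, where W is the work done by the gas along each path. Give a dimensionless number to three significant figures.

Path (a) isothermal: W = P₁V₁ ln(V₂/V₁) → W_a/(P₁V₁) = -0.806.
Path (b) adiabatic: W = P₁V₁(1 − (V₁/V₂)^(γ−1))/(γ−1) → W_b/(P₁V₁) = -0.9511.
W_a / W_b = -0.806 / -0.9511 = 0.8474.

W_a / W_b ≈ 0.847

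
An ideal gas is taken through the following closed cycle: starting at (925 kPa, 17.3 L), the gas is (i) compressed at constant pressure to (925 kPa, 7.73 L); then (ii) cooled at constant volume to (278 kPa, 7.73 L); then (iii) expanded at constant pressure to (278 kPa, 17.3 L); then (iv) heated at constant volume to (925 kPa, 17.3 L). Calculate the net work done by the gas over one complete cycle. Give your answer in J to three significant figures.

Constant-volume legs do no work.
W(i) = (925)(7.73 − 17.3) = -8852 J; W(iii) = (278)(17.3 − 7.73) = 2660 J.
W_net = -8852 + 2660 = -6192 J (the counter-clockwise enclosed area).

W_net ≈ -6190 J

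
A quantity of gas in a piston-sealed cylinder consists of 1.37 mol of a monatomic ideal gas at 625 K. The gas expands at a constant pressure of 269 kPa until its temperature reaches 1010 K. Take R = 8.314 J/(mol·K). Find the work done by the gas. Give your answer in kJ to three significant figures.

W ≈ 4.39 kJ

Isobaric: W = P ΔV = nR ΔT.
W = (1.37)(8.314)(1010 − 625) = 4385 J.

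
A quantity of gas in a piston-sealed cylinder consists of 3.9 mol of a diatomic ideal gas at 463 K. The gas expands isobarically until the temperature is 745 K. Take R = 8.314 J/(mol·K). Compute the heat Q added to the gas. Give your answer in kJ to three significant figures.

Q ≈ 32.0 kJ

Isobaric: W = nRΔT = (3.9)(8.314)(282) = 9144 J.
ΔU = nCᵥΔT with Cᵥ = 5R/2: ΔU = (3.9)(20.79)(282) = 22859 J.
Q = ΔU + W = 22859 + 9144 = 32003 J.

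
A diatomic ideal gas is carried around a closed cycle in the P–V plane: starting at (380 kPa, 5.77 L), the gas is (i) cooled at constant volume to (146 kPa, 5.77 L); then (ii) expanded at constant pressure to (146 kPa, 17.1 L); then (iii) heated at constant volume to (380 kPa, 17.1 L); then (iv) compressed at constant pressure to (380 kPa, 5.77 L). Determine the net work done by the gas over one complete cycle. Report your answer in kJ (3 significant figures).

W_net ≈ -2.65 kJ

Constant-volume legs do no work.
W(ii) = (146)(17.1 − 5.77) = 1654 J; W(iv) = (380)(5.77 − 17.1) = -4305 J.
W_net = 1654 − 4305 = -2651 J (the counter-clockwise enclosed area).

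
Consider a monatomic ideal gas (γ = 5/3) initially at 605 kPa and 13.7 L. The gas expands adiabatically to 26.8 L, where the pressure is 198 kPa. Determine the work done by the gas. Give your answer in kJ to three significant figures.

W ≈ 4.47 kJ

Adiabatic: W = (P₁V₁ − P₂V₂)/(γ − 1) with γ = 5/3.
P₁V₁ = 8288 J, P₂V₂ = 5306 J.
W = (8288 − 5306) / 0.6667 = 4473 J.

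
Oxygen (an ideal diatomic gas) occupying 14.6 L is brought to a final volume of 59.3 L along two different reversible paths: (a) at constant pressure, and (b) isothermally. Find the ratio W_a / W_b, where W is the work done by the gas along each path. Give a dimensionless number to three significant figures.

Path (a) isobaric: W = P₁(V₂ − V₁) → W_a/(P₁V₁) = 3.062.
Path (b) isothermal: W = P₁V₁ ln(V₂/V₁) → W_b/(P₁V₁) = 1.402.
W_a / W_b = 3.062 / 1.402 = 2.184.

W_a / W_b ≈ 2.18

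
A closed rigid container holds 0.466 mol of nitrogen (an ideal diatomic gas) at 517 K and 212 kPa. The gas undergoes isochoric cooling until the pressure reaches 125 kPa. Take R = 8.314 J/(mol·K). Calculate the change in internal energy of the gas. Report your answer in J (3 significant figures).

Constant volume ⇒ W = 0, so Q = ΔU = nCᵥΔT with Cᵥ = 5R/2 = 20.79 J/(mol·K).
At constant V, T₂/T₁ = P₂/P₁ ⇒ ΔT = T₁(P₂/P₁ − 1) = 517·(125/212 − 1) = -212.2 K.
ΔU = (0.466)(20.79)(-212.2) = -2055 J.

ΔU ≈ -2050 J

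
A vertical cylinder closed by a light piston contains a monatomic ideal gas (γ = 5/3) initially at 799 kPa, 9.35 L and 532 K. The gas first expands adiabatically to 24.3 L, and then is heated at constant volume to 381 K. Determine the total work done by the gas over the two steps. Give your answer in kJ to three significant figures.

Step 1 (adiabatic): W = (P₁V₁ − P₂V₂)/(γ−1) = (7471 − 3952)/0.667 = 5278 J.
Step 2 (isochoric): W = 0 (constant volume).
W_total = 5278 + 0 = 5278 J.

W_total ≈ 5.28 kJ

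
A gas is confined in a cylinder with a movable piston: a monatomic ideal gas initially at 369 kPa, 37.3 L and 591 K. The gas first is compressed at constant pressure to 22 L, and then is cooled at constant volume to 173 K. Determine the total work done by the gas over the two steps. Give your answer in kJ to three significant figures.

W_total ≈ -5.65 kJ

Step 1 (isobaric): W = PΔV = (369 kPa)(22 − 37.3 L) = -5646 J.
Step 2 (isochoric): W = 0 (constant volume).
W_total = -5646 + 0 = -5646 J.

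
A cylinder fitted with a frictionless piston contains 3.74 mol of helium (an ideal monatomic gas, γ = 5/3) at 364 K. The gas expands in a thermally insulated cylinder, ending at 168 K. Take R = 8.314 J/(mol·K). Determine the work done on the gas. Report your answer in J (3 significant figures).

W ≈ -9140 J

Adiabatic ⇒ Q = 0, so W_by = −ΔU = nCᵥ(T₁ − T₂).
Cᵥ = 3R/2 = 12.47 J/(mol·K).
W = (3.74)(12.47)(364 − 168) = 9142 J.
Work on gas = −W_by = -9142 J.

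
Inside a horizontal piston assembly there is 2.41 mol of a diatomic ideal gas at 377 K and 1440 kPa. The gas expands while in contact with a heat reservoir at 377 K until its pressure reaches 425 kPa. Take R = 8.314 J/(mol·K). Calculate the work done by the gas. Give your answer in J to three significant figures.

W ≈ 9220 J

Isothermal process: W = nRT ln(V₂/V₁) = nRT ln(P₁/P₂).
W = (2.41)(8.314)(377) × ln(1440/425)
  = 7554 × ln(3.388) = 7554 × 1.22
W_by_gas = 9218 J.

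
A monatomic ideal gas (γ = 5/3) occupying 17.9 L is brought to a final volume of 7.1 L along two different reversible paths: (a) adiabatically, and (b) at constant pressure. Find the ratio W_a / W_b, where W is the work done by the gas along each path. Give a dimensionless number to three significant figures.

Path (a) adiabatic: W = P₁V₁(1 − (V₁/V₂)^(γ−1))/(γ−1) → W_a/(P₁V₁) = -1.279.
Path (b) isobaric: W = P₁(V₂ − V₁) → W_b/(P₁V₁) = -0.6034.
W_a / W_b = -1.279 / -0.6034 = 2.119.

W_a / W_b ≈ 2.12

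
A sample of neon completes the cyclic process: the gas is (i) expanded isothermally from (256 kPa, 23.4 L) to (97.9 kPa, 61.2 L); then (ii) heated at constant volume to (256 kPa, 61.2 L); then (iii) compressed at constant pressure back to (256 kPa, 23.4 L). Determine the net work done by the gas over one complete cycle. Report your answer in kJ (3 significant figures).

W_net ≈ -3.92 kJ

Leg (i): W = PᵢVᵢ ln(V_f/Vᵢ) = (5990) ln(61.2/23.4) = 5759 J.
Leg (ii): W = 0.
Leg (iii): W = PΔV = (256)(23.4 − 61.2) = -9677 J.
W_net = 5759 − 9677 = -3918 J.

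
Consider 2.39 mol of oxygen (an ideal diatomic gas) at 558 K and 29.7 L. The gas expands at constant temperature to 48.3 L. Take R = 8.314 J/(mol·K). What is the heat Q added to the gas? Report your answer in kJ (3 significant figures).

Q ≈ 5.39 kJ

Isothermal ⇒ ΔU = 0, so Q = W = nRT ln(V₂/V₁).
Q = (2.39)(8.314)(558) ln(48.3/29.7) = 11088 × 0.4863 = 5392 J.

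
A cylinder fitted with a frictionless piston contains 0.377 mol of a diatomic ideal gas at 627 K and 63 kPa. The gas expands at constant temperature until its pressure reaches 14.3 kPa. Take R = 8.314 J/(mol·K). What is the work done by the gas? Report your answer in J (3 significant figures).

Isothermal process: W = nRT ln(V₂/V₁) = nRT ln(P₁/P₂).
W = (0.377)(8.314)(627) × ln(63/14.3)
  = 1965 × ln(4.406) = 1965 × 1.483
W_by_gas = 2914 J.

W ≈ 2910 J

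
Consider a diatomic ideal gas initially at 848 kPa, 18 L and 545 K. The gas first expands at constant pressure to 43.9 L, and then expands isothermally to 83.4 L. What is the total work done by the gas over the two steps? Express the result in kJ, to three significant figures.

Step 1 (isobaric): W = PΔV = (848 kPa)(43.9 − 18 L) = 21963 J.
After step 1: P = 848 kPa, V = 43.9 L, T = 1329 K.
Step 2 (isothermal): W = P₁V₁ ln(V₂/V₁) = (37227) ln(83.4/43.9) = 23890 J.
W_total = 21963 + 23890 = 45853 J.

W_total ≈ 45.9 kJ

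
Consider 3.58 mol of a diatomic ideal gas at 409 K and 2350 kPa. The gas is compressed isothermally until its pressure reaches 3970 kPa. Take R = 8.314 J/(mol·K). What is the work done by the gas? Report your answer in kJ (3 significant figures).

Isothermal process: W = nRT ln(V₂/V₁) = nRT ln(P₁/P₂).
W = (3.58)(8.314)(409) × ln(2350/3970)
  = 12174 × ln(0.5919) = 12174 × -0.5244
W_by_gas = -6383 J.

W ≈ -6.38 kJ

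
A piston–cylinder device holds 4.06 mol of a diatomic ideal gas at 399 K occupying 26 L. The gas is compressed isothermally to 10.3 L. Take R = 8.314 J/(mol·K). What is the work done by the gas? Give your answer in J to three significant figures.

Isothermal: W = nRT ln(V₂/V₁).
W = (4.06)(8.314)(399) × ln(10.3/26)
  = 13468 × -0.926
W_by_gas = -12471 J.

W ≈ -12500 J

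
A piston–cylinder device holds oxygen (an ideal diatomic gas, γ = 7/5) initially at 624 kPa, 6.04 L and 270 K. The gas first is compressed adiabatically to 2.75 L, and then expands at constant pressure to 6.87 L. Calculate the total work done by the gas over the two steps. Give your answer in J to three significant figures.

Step 1 (adiabatic): W = (P₁V₁ − P₂V₂)/(γ−1) = (3769 − 5163)/0.4 = -3485 J.
After step 1: P = 1877 kPa, V = 2.75 L, T = 369.9 K.
Step 2 (isobaric): W = PΔV = (1877 kPa)(6.87 − 2.75 L) = 7735 J.
W_total = -3485 + 7735 = 4250 J.

W_total ≈ 4250 J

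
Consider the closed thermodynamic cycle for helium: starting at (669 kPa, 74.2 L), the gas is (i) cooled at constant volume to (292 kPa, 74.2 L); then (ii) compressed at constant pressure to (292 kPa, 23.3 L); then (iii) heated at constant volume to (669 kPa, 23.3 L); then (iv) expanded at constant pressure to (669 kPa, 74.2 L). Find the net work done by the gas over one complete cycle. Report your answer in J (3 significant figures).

W_net ≈ 19200 J

Constant-volume legs do no work.
W(ii) = (292)(23.3 − 74.2) = -14863 J; W(iv) = (669)(74.2 − 23.3) = 34052 J.
W_net = -14863 + 34052 = 19189 J (the clockwise enclosed area).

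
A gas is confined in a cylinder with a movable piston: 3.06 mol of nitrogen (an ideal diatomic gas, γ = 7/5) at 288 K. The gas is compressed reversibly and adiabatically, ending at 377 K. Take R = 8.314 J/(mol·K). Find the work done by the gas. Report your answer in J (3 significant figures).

Adiabatic ⇒ Q = 0, so W_by = −ΔU = nCᵥ(T₁ − T₂).
Cᵥ = 5R/2 = 20.79 J/(mol·K).
W = (3.06)(20.79)(288 − 377) = -5661 J.

W ≈ -5660 J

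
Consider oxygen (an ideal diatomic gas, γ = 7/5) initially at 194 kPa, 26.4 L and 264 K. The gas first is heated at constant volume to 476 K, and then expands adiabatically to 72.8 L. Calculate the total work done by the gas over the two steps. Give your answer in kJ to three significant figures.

Step 1 (isochoric): W = 0 (constant volume).
After step 1: P = 349.8 kPa (V unchanged).
Step 2 (adiabatic): W = (P₁V₁ − P₂V₂)/(γ−1) = (9234 − 6155)/0.4 = 7700 J.
W_total = 0 + 7700 = 7700 J.

W_total ≈ 7.70 kJ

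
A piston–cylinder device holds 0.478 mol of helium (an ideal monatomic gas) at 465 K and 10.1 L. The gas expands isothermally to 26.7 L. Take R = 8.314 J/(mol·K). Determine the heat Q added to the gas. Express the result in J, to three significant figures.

Q ≈ 1800 J

Isothermal ⇒ ΔU = 0, so Q = W = nRT ln(V₂/V₁).
Q = (0.478)(8.314)(465) ln(26.7/10.1) = 1848 × 0.9721 = 1796 J.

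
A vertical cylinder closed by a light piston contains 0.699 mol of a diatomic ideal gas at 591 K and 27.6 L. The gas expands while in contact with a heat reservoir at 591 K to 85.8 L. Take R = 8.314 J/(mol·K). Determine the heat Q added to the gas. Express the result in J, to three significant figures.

Q ≈ 3900 J

Isothermal ⇒ ΔU = 0, so Q = W = nRT ln(V₂/V₁).
Q = (0.699)(8.314)(591) ln(85.8/27.6) = 3435 × 1.134 = 3896 J.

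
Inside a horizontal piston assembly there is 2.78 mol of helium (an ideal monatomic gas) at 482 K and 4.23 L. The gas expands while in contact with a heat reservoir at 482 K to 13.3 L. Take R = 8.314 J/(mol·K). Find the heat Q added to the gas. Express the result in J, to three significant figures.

Q ≈ 12800 J

Isothermal ⇒ ΔU = 0, so Q = W = nRT ln(V₂/V₁).
Q = (2.78)(8.314)(482) ln(13.3/4.23) = 11140 × 1.146 = 12762 J.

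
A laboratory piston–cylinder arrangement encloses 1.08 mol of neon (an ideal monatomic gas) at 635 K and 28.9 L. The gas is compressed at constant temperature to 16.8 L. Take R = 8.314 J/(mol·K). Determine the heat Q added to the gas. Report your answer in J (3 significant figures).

Q ≈ -3090 J

Isothermal ⇒ ΔU = 0, so Q = W = nRT ln(V₂/V₁).
Q = (1.08)(8.314)(635) ln(16.8/28.9) = 5702 × -0.5425 = -3093 J.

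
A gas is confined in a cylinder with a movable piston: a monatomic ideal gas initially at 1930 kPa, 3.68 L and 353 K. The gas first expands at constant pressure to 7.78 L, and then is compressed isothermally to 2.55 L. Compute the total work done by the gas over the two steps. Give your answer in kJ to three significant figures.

Step 1 (isobaric): W = PΔV = (1930 kPa)(7.78 − 3.68 L) = 7913 J.
After step 1: P = 1930 kPa, V = 7.78 L, T = 746.3 K.
Step 2 (isothermal): W = P₁V₁ ln(V₂/V₁) = (15015) ln(2.55/7.78) = -16749 J.
W_total = 7913 − 16749 = -8836 J.

W_total ≈ -8.84 kJ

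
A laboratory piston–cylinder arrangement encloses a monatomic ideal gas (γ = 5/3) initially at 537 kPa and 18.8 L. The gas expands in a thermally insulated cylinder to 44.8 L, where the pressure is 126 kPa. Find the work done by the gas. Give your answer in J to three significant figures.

W ≈ 6680 J

Adiabatic: W = (P₁V₁ − P₂V₂)/(γ − 1) with γ = 5/3.
P₁V₁ = 10096 J, P₂V₂ = 5645 J.
W = (10096 − 5645) / 0.6667 = 6676 J.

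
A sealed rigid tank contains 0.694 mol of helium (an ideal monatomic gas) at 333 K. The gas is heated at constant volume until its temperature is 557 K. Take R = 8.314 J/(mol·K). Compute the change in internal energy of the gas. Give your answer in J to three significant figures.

Constant volume ⇒ W = 0, so Q = ΔU = nCᵥΔT with Cᵥ = 3R/2 = 12.47 J/(mol·K).
ΔU = (0.694)(12.47)(557 − 333) = 1939 J.

ΔU ≈ 1940 J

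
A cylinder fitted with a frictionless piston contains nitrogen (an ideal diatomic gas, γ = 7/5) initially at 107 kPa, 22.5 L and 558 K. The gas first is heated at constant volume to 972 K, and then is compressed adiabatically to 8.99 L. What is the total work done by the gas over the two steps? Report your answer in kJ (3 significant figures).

Step 1 (isochoric): W = 0 (constant volume).
After step 1: P = 186.4 kPa (V unchanged).
Step 2 (adiabatic): W = (P₁V₁ − P₂V₂)/(γ−1) = (4194 − 6053)/0.4 = -4648 J.
W_total = 0 − 4648 = -4648 J.

W_total ≈ -4.65 kJ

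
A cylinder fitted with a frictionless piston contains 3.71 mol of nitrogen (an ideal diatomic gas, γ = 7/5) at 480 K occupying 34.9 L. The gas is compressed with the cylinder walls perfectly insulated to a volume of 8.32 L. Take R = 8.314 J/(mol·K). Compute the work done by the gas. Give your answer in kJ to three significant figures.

Adiabatic: TV^(γ−1) = const with γ = 7/5.
T₂ = T₁ (V₁/V₂)^(γ−1) = 480 × (34.9/8.32)^0.4 = 480 × 1.775 = 851.8 K.
W_by = nCᵥ(T₁ − T₂) = (3.71)(20.79)(480 − 851.8) = -28668 J.

W ≈ -28.7 kJ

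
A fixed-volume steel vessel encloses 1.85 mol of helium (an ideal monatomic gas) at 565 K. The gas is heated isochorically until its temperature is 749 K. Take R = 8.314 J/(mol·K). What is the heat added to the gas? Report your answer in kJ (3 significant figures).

Constant volume ⇒ W = 0, so Q = ΔU = nCᵥΔT with Cᵥ = 3R/2 = 12.47 J/(mol·K).
ΔU = (1.85)(12.47)(749 − 565) = 4245 J.

Q ≈ 4.25 kJ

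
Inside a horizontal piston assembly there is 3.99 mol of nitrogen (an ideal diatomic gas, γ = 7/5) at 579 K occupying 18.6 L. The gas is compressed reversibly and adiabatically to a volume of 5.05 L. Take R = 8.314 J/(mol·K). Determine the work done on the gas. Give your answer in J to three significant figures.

W ≈ 32900 J

Adiabatic: TV^(γ−1) = const with γ = 7/5.
T₂ = T₁ (V₁/V₂)^(γ−1) = 579 × (18.6/5.05)^0.4 = 579 × 1.685 = 975.4 K.
W_by = nCᵥ(T₁ − T₂) = (3.99)(20.79)(579 − 975.4) = -32871 J.
Work on gas = −W_by = 32871 J.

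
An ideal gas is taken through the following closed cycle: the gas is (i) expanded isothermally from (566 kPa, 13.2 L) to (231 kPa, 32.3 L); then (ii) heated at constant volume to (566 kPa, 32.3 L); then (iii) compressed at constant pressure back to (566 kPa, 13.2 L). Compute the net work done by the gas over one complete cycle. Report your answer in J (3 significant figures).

Leg (i): W = PᵢVᵢ ln(V_f/Vᵢ) = (7471) ln(32.3/13.2) = 6686 J.
Leg (ii): W = 0.
Leg (iii): W = PΔV = (566)(13.2 − 32.3) = -10811 J.
W_net = 6686 − 10811 = -4125 J.

W_net ≈ -4120 J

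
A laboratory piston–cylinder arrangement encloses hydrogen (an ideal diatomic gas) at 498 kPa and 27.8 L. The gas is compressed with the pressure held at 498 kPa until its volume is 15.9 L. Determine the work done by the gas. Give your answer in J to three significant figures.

Isobaric: W = P ΔV.
W = (498 kPa)(15.9 − 27.8 L) = (498)(-11.9) = -5926 J.

W ≈ -5930 J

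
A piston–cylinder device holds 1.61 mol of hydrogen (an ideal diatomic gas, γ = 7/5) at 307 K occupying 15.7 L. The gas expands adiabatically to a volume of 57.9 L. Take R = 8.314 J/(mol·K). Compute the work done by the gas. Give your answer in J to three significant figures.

Adiabatic: TV^(γ−1) = const with γ = 7/5.
T₂ = T₁ (V₁/V₂)^(γ−1) = 307 × (15.7/57.9)^0.4 = 307 × 0.5933 = 182.1 K.
W_by = nCᵥ(T₁ − T₂) = (1.61)(20.79)(307 − 182.1) = 4178 J.

W ≈ 4180 J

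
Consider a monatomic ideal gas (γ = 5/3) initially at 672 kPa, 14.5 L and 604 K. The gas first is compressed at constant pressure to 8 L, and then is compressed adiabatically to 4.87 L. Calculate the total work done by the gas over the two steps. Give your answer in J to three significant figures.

Step 1 (isobaric): W = PΔV = (672 kPa)(8 − 14.5 L) = -4368 J.
After step 1: P = 672 kPa, V = 8 L, T = 333.2 K.
Step 2 (adiabatic): W = (P₁V₁ − P₂V₂)/(γ−1) = (5376 − 7485)/0.667 = -3163 J.
W_total = -4368 − 3163 = -7531 J.

W_total ≈ -7530 J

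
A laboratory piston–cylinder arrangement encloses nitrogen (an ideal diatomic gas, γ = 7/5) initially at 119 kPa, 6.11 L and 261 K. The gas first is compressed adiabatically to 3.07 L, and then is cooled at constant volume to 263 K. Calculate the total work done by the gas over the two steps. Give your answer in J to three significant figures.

W_total ≈ -576 J

Step 1 (adiabatic): W = (P₁V₁ − P₂V₂)/(γ−1) = (727.1 − 957.5)/0.4 = -576.1 J.
Step 2 (isochoric): W = 0 (constant volume).
W_total = -576.1 + 0 = -576.1 J.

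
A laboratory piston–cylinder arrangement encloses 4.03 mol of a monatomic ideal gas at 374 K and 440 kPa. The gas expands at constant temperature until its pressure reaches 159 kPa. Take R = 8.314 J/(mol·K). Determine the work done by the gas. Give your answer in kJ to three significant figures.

W ≈ 12.8 kJ

Isothermal process: W = nRT ln(V₂/V₁) = nRT ln(P₁/P₂).
W = (4.03)(8.314)(374) × ln(440/159)
  = 12531 × ln(2.767) = 12531 × 1.018
W_by_gas = 12755 J.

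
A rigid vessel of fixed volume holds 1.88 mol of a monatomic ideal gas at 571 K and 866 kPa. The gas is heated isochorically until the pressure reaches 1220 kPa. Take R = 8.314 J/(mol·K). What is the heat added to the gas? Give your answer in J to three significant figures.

Constant volume ⇒ W = 0, so Q = ΔU = nCᵥΔT with Cᵥ = 3R/2 = 12.47 J/(mol·K).
At constant V, T₂/T₁ = P₂/P₁ ⇒ ΔT = T₁(P₂/P₁ − 1) = 571·(1220/866 − 1) = 233.4 K.
ΔU = (1.88)(12.47)(233.4) = 5472 J.

Q ≈ 5470 J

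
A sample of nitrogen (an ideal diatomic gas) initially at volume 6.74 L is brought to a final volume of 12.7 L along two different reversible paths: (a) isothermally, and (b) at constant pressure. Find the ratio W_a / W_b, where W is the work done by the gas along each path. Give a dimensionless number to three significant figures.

Path (a) isothermal: W = P₁V₁ ln(V₂/V₁) → W_a/(P₁V₁) = 0.6335.
Path (b) isobaric: W = P₁(V₂ − V₁) → W_b/(P₁V₁) = 0.8843.
W_a / W_b = 0.6335 / 0.8843 = 0.7165.

W_a / W_b ≈ 0.716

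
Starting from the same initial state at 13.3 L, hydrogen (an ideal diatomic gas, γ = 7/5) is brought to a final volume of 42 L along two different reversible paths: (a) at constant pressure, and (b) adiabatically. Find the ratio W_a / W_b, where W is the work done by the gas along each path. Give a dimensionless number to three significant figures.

W_a / W_b ≈ 2.34

Path (a) isobaric: W = P₁(V₂ − V₁) → W_a/(P₁V₁) = 2.158.
Path (b) adiabatic: W = P₁V₁(1 − (V₁/V₂)^(γ−1))/(γ−1) → W_b/(P₁V₁) = 0.9217.
W_a / W_b = 2.158 / 0.9217 = 2.341.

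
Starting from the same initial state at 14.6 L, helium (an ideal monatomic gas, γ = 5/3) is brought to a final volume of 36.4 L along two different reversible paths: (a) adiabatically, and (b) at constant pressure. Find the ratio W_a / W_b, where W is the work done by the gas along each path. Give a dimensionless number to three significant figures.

W_a / W_b ≈ 0.458

Path (a) adiabatic: W = P₁V₁(1 − (V₁/V₂)^(γ−1))/(γ−1) → W_a/(P₁V₁) = 0.6842.
Path (b) isobaric: W = P₁(V₂ − V₁) → W_b/(P₁V₁) = 1.493.
W_a / W_b = 0.6842 / 1.493 = 0.4582.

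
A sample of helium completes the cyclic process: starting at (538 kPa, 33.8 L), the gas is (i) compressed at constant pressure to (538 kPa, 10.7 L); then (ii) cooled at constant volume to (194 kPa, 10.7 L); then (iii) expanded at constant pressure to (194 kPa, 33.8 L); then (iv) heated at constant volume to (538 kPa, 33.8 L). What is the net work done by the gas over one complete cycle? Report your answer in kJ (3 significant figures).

Constant-volume legs do no work.
W(i) = (538)(10.7 − 33.8) = -12428 J; W(iii) = (194)(33.8 − 10.7) = 4481 J.
W_net = -12428 + 4481 = -7946 J (the counter-clockwise enclosed area).

W_net ≈ -7.95 kJ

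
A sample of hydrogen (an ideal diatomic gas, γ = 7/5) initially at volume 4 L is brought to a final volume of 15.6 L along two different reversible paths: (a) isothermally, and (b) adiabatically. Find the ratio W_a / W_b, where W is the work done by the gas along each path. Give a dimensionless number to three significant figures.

Path (a) isothermal: W = P₁V₁ ln(V₂/V₁) → W_a/(P₁V₁) = 1.361.
Path (b) adiabatic: W = P₁V₁(1 − (V₁/V₂)^(γ−1))/(γ−1) → W_b/(P₁V₁) = 1.05.
W_a / W_b = 1.361 / 1.05 = 1.297.

W_a / W_b ≈ 1.30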